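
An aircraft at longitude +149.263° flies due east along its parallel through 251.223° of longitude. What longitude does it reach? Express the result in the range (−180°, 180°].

Start at +149.263°; shift +251.223° → +400.486°.
+400.486° lies outside (−180°, 180°]; subtract 360° → +40.486°.

+40.486°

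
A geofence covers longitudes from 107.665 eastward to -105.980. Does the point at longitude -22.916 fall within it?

No

Band width going east from +107.665° to -105.980°: ((-105.980 − 107.665) mod 360) = 146.355°.
Offset of -22.916° east of the west edge: ((-22.916 − 107.665) mod 360) = 229.419°.
229.419° > 146.355° ⇒ outside.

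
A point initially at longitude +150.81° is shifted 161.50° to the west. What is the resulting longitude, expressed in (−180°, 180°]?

-10.69°

Start at +150.81°; shift −161.50° → -10.69°.
-10.69° already lies in (−180°, 180°].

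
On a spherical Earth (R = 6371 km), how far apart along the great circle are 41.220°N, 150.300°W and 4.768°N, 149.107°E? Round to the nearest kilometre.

7226 km

Δλ = 149.107 − -150.300 = 299.407°; wrapped into (−180°, 180°]: -60.593°.
Δφ = 4.768 − 41.220 = -36.452°.
a = sin²(Δφ/2) + cos φ₁ · cos φ₂ · sin²(Δλ/2) = 0.288587.
c = 2·atan2(√a, √(1−a)) = 1.13424 rad → d = 6371·c ≈ 7226.21 km.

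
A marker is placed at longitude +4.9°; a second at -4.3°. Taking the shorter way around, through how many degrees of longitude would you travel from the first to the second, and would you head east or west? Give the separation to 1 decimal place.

9.2° west

Raw difference: -4.3 − 4.9 = -9.2°.
Normalise into (−180°, 180°]: -9.2° stays -9.2°.
Negative ⇒ the second point lies to the west; separation 9.2°.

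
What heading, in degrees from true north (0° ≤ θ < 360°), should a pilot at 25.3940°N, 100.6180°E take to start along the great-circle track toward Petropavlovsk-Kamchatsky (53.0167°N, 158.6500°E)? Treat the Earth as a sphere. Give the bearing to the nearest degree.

41°

Δλ = 158.6500 − 100.6180 = 58.0320°.
θ = atan2( sin Δλ · cos φ₂ , cos φ₁ · sin φ₂ − sin φ₁ · cos φ₂ · cos Δλ )
  = atan2(0.51035, 0.58504) = 41.099° → normalised to [0°, 360°): 41.099°.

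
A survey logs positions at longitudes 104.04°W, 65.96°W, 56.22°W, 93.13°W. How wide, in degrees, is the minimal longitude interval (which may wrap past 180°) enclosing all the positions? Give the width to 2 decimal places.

Sort the longitudes: -104.04°, -93.13°, -65.96°, -56.22°.
Eastward gaps between consecutive values (wrapping around): 10.91°, 27.17°, 9.74°, 312.18°.
Largest gap = 312.18° ⇒ minimal covering band is its complement: 360° − 312.18° = 47.82°.
Band runs from -104.04° eastward to -56.22°.

47.82°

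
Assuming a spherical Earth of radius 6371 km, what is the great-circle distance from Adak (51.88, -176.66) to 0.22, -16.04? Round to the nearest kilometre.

13944 km

Δλ = -16.04 − -176.66 = 160.62°.
Δφ = 0.22 − 51.88 = -51.66°.
a = sin²(Δφ/2) + cos φ₁ · cos φ₂ · sin²(Δλ/2) = 0.789654.
c = 2·atan2(√a, √(1−a)) = 2.18868 rad → d = 6371·c ≈ 13944.05 km.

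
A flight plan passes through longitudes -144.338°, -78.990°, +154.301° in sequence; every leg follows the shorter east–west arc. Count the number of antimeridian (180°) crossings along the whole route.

1

Leg 1: -144.338° → -78.990°, shortest Δλ = 65.348° (east) — does not cross 180°.
Leg 2: -78.990° → +154.301°, shortest Δλ = -126.709° (west) — crosses 180°.
Total crossings: 1.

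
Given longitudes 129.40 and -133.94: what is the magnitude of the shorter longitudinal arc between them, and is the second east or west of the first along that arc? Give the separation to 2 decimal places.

96.66° east

Raw difference: -133.94 − 129.40 = -263.34°.
Normalise into (−180°, 180°]: -263.34° + 360° = 96.66°.
Positive ⇒ the second point lies to the east; separation 96.66°.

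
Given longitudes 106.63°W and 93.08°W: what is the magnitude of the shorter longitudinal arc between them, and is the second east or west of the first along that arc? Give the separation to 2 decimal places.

13.55° east

Raw difference: -93.08 − -106.63 = 13.55°.
Normalise into (−180°, 180°]: 13.55° stays 13.55°.
Positive ⇒ the second point lies to the east; separation 13.55°.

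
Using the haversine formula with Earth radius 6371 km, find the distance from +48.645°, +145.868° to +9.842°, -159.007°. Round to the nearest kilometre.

Δλ = -159.007 − 145.868 = -304.875°; wrapped into (−180°, 180°]: 55.125°.
Δφ = 9.842 − 48.645 = -38.803°.
a = sin²(Δφ/2) + cos φ₁ · cos φ₂ · sin²(Δλ/2) = 0.249730.
c = 2·atan2(√a, √(1−a)) = 1.04657 rad → d = 6371·c ≈ 6667.72 km.

6668 km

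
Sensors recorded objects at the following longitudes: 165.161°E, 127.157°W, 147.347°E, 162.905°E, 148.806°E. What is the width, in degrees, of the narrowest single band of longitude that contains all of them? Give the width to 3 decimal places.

85.496°

Sort the longitudes: -127.157°, +147.347°, +148.806°, +162.905°, +165.161°.
Eastward gaps between consecutive values (wrapping around): 274.504°, 1.459°, 14.099°, 2.256°, 67.682°.
Largest gap = 274.504° ⇒ minimal covering band is its complement: 360° − 274.504° = 85.496°.
Band runs from +147.347° eastward to -127.157°, crossing the antimeridian.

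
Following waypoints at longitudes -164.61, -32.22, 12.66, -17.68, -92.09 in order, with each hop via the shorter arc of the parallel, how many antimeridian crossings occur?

Leg 1: -164.61° → -32.22°, shortest Δλ = 132.39° (east) — does not cross 180°.
Leg 2: -32.22° → +12.66°, shortest Δλ = 44.88° (east) — does not cross 180°.
Leg 3: +12.66° → -17.68°, shortest Δλ = -30.34° (west) — does not cross 180°.
Leg 4: -17.68° → -92.09°, shortest Δλ = -74.41° (west) — does not cross 180°.
Total crossings: 0.

0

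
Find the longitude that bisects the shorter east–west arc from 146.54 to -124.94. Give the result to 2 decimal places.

Signed shortest Δλ from +146.54° to -124.94° is +88.52°.
Midpoint longitude = +146.54° + (+88.52°)/2 = +146.54° + 44.26° = +190.80°.
Normalise into (−180°, 180°]: -169.20°.
(The naïve average (+146.54 + -124.94)/2 = 10.8° is on the wrong side of the globe.)

-169.20°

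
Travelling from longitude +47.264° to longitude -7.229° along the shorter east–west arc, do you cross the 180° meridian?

Signed shortest Δλ = ((-7.229 − 47.264 + 180) mod 360) − 180 = -54.493°.
Going west by 54.493° from +47.264° reaches -7.229° without touching 180°.

No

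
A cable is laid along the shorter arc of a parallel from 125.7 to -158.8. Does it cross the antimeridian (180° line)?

Yes

Naïve |-158.8 − 125.7| = 284.5° > 180°, so the shorter arc goes the other way round — across 180°.
Signed shortest Δλ = ((-158.8 − 125.7 + 180) mod 360) − 180 = 75.5°.
Going east by 75.5° from +125.7° passes through 180° before reaching -158.8°.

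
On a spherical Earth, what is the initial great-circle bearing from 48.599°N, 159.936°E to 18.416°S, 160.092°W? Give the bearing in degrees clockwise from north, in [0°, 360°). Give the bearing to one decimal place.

141.1°

Δλ = -160.092 − 159.936 = -320.028°; wrapped into (−180°, 180°]: 39.972°.
θ = atan2( sin Δλ · cos φ₂ , cos φ₁ · sin φ₂ − sin φ₁ · cos φ₂ · cos Δλ )
  = atan2(0.60951, -0.75433) = 141.061° → normalised to [0°, 360°): 141.061°.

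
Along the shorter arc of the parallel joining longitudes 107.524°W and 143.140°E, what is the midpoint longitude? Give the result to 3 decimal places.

162.192°W

Signed shortest Δλ from -107.524° to +143.140° is -109.336°.
Midpoint longitude = -107.524° + (-109.336°)/2 = -107.524° − 54.668° = -162.192°.
(The naïve average (-107.524 + +143.140)/2 = 17.808° is on the wrong side of the globe.)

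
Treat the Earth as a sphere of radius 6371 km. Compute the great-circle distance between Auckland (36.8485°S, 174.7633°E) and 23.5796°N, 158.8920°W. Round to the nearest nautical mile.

3923 nmi

Δλ = -158.8920 − 174.7633 = -333.6553°; wrapped into (−180°, 180°]: 26.3447°.
Δφ = 23.5796 − -36.8485 = 60.4281°.
a = sin²(Δφ/2) + cos φ₁ · cos φ₂ · sin²(Δλ/2) = 0.291328.
c = 2·atan2(√a, √(1−a)) = 1.14028 rad → d = 6371·c ≈ 7264.70 km ≈ 3922.62 nmi.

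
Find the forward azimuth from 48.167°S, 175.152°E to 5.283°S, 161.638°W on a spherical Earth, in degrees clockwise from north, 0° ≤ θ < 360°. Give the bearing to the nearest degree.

Δλ = -161.638 − 175.152 = -336.790°; wrapped into (−180°, 180°]: 23.210°.
θ = atan2( sin Δλ · cos φ₂ , cos φ₁ · sin φ₂ − sin φ₁ · cos φ₂ · cos Δλ )
  = atan2(0.39243, 0.62047) = 32.312° → normalised to [0°, 360°): 32.312°.

32°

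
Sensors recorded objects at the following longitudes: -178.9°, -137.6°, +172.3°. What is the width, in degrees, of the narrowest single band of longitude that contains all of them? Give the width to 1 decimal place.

Sort the longitudes: -178.9°, -137.6°, +172.3°.
Eastward gaps between consecutive values (wrapping around): 41.3°, 309.9°, 8.8°.
Largest gap = 309.9° ⇒ minimal covering band is its complement: 360° − 309.9° = 50.1°.
Band runs from +172.3° eastward to -137.6°, crossing the antimeridian.

50.1°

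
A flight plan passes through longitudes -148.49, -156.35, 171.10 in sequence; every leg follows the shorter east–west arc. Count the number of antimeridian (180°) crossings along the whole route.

Leg 1: -148.49° → -156.35°, shortest Δλ = -7.86° (west) — does not cross 180°.
Leg 2: -156.35° → +171.10°, shortest Δλ = -32.55° (west) — crosses 180°.
Total crossings: 1.

1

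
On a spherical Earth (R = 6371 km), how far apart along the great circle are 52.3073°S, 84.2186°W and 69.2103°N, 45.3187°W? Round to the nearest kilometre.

Δλ = -45.3187 − -84.2186 = 38.8999°.
Δφ = 69.2103 − -52.3073 = 121.5176°.
a = sin²(Δφ/2) + cos φ₁ · cos φ₂ · sin²(Δλ/2) = 0.785443.
c = 2·atan2(√a, √(1−a)) = 2.17838 rad → d = 6371·c ≈ 13878.46 km.

13878 km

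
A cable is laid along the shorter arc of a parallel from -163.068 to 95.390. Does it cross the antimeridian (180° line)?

Yes

Naïve |95.390 − -163.068| = 258.458° > 180°, so the shorter arc goes the other way round — across 180°.
Signed shortest Δλ = ((95.390 − -163.068 + 180) mod 360) − 180 = -101.542°.
Going west by 101.542° from -163.068° passes through 180° before reaching +95.390°.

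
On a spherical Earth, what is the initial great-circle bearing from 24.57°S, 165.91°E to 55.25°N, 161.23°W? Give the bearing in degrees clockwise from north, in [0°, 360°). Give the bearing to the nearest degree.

Δλ = -161.23 − 165.91 = -327.14°; wrapped into (−180°, 180°]: 32.86°.
θ = atan2( sin Δλ · cos φ₂ , cos φ₁ · sin φ₂ − sin φ₁ · cos φ₂ · cos Δλ )
  = atan2(0.30927, 0.94634) = 18.098° → normalised to [0°, 360°): 18.098°.

18°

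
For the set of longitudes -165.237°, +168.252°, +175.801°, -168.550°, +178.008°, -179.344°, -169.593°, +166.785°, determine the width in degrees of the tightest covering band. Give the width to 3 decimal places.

27.978°

Sort the longitudes: -179.344°, -169.593°, -168.550°, -165.237°, +166.785°, +168.252°, +175.801°, +178.008°.
Eastward gaps between consecutive values (wrapping around): 9.751°, 1.043°, 3.313°, 332.022°, 1.467°, 7.549°, 2.207°, 2.648°.
Largest gap = 332.022° ⇒ minimal covering band is its complement: 360° − 332.022° = 27.978°.
Band runs from +166.785° eastward to -165.237°, crossing the antimeridian.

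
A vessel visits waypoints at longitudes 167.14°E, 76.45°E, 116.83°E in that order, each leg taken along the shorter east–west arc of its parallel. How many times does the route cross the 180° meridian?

Leg 1: +167.14° → +76.45°, shortest Δλ = -90.69° (west) — does not cross 180°.
Leg 2: +76.45° → +116.83°, shortest Δλ = 40.38° (east) — does not cross 180°.
Total crossings: 0.

0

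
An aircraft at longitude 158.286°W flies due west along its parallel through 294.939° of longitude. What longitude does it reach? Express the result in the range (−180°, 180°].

93.225°W

Start at -158.286°; shift −294.939° → -453.225°.
-453.225° lies outside (−180°, 180°]; add 360° → -93.225°.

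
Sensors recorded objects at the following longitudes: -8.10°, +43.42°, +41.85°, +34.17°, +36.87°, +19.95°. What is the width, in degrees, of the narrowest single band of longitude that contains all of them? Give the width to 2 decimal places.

Sort the longitudes: -8.10°, +19.95°, +34.17°, +36.87°, +41.85°, +43.42°.
Eastward gaps between consecutive values (wrapping around): 28.05°, 14.22°, 2.70°, 4.98°, 1.57°, 308.48°.
Largest gap = 308.48° ⇒ minimal covering band is its complement: 360° − 308.48° = 51.52°.
Band runs from -8.10° eastward to +43.42°.

51.52°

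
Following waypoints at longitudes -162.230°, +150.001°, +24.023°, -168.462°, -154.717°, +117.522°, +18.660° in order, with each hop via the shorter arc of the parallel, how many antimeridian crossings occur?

Leg 1: -162.230° → +150.001°, shortest Δλ = -47.769° (west) — crosses 180°.
Leg 2: +150.001° → +24.023°, shortest Δλ = -125.978° (west) — does not cross 180°.
Leg 3: +24.023° → -168.462°, shortest Δλ = 167.515° (east) — crosses 180°.
Leg 4: -168.462° → -154.717°, shortest Δλ = 13.745° (east) — does not cross 180°.
Leg 5: -154.717° → +117.522°, shortest Δλ = -87.761° (west) — crosses 180°.
Leg 6: +117.522° → +18.660°, shortest Δλ = -98.862° (west) — does not cross 180°.
Total crossings: 3.

3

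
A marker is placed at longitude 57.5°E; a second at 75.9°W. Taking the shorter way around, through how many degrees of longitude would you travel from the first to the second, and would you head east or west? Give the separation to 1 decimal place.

Raw difference: -75.9 − 57.5 = -133.4°.
Normalise into (−180°, 180°]: -133.4° stays -133.4°.
Negative ⇒ the second point lies to the west; separation 133.4°.

133.4° west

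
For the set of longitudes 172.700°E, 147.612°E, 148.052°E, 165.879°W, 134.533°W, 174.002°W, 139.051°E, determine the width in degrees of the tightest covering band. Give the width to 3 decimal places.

Sort the longitudes: -174.002°, -165.879°, -134.533°, +139.051°, +147.612°, +148.052°, +172.700°.
Eastward gaps between consecutive values (wrapping around): 8.123°, 31.346°, 273.584°, 8.561°, 0.440°, 24.648°, 13.298°.
Largest gap = 273.584° ⇒ minimal covering band is its complement: 360° − 273.584° = 86.416°.
Band runs from +139.051° eastward to -134.533°, crossing the antimeridian.

86.416°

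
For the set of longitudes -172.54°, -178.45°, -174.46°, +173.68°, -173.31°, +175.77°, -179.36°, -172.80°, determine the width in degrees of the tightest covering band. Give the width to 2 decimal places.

13.78°

Sort the longitudes: -179.36°, -178.45°, -174.46°, -173.31°, -172.80°, -172.54°, +173.68°, +175.77°.
Eastward gaps between consecutive values (wrapping around): 0.91°, 3.99°, 1.15°, 0.51°, 0.26°, 346.22°, 2.09°, 4.87°.
Largest gap = 346.22° ⇒ minimal covering band is its complement: 360° − 346.22° = 13.78°.
Band runs from +173.68° eastward to -172.54°, crossing the antimeridian.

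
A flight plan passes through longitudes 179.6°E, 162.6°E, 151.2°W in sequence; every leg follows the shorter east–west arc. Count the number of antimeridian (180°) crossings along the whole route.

1

Leg 1: +179.6° → +162.6°, shortest Δλ = -17.0° (west) — does not cross 180°.
Leg 2: +162.6° → -151.2°, shortest Δλ = 46.2° (east) — crosses 180°.
Total crossings: 1.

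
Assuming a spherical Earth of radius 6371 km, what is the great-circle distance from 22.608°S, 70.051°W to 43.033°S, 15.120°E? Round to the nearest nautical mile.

Δλ = 15.120 − -70.051 = 85.171°.
Δφ = -43.033 − -22.608 = -20.425°.
a = sin²(Δφ/2) + cos φ₁ · cos φ₂ · sin²(Δλ/2) = 0.340428.
c = 2·atan2(√a, √(1−a)) = 1.24597 rad → d = 6371·c ≈ 7938.08 km ≈ 4286.22 nmi.

4286 nmi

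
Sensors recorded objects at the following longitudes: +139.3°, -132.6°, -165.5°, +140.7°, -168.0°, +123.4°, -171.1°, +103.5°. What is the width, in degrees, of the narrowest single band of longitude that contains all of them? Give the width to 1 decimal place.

123.9°

Sort the longitudes: -171.1°, -168.0°, -165.5°, -132.6°, +103.5°, +123.4°, +139.3°, +140.7°.
Eastward gaps between consecutive values (wrapping around): 3.1°, 2.5°, 32.9°, 236.1°, 19.9°, 15.9°, 1.4°, 48.2°.
Largest gap = 236.1° ⇒ minimal covering band is its complement: 360° − 236.1° = 123.9°.
Band runs from +103.5° eastward to -132.6°, crossing the antimeridian.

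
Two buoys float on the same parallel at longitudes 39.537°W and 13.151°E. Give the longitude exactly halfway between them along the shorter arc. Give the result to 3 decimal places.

Signed shortest Δλ from -39.537° to +13.151° is +52.688°.
Midpoint longitude = -39.537° + (+52.688°)/2 = -39.537° + 26.344° = -13.193°.

13.193°W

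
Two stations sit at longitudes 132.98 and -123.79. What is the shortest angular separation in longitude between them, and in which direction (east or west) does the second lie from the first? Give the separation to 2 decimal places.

Raw difference: -123.79 − 132.98 = -256.77°.
Normalise into (−180°, 180°]: -256.77° + 360° = 103.23°.
Positive ⇒ the second point lies to the east; separation 103.23°.

103.23° east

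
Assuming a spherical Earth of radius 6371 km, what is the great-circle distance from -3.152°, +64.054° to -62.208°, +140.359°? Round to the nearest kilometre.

8991 km

Δλ = 140.359 − 64.054 = 76.305°.
Δφ = -62.208 − -3.152 = -59.056°.
a = sin²(Δφ/2) + cos φ₁ · cos φ₂ · sin²(Δλ/2) = 0.420568.
c = 2·atan2(√a, √(1−a)) = 1.41126 rad → d = 6371·c ≈ 8991.11 km.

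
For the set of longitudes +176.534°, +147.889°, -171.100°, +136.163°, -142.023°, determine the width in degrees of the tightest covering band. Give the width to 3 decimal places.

81.814°

Sort the longitudes: -171.100°, -142.023°, +136.163°, +147.889°, +176.534°.
Eastward gaps between consecutive values (wrapping around): 29.077°, 278.186°, 11.726°, 28.645°, 12.366°.
Largest gap = 278.186° ⇒ minimal covering band is its complement: 360° − 278.186° = 81.814°.
Band runs from +136.163° eastward to -142.023°, crossing the antimeridian.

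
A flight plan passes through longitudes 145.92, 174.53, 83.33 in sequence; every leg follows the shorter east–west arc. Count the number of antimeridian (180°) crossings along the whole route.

0

Leg 1: +145.92° → +174.53°, shortest Δλ = 28.61° (east) — does not cross 180°.
Leg 2: +174.53° → +83.33°, shortest Δλ = -91.2° (west) — does not cross 180°.
Total crossings: 0.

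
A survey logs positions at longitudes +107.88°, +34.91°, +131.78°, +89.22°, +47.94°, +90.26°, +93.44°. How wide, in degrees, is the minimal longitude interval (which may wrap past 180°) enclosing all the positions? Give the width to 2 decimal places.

96.87°

Sort the longitudes: +34.91°, +47.94°, +89.22°, +90.26°, +93.44°, +107.88°, +131.78°.
Eastward gaps between consecutive values (wrapping around): 13.03°, 41.28°, 1.04°, 3.18°, 14.44°, 23.90°, 263.13°.
Largest gap = 263.13° ⇒ minimal covering band is its complement: 360° − 263.13° = 96.87°.
Band runs from +34.91° eastward to +131.78°.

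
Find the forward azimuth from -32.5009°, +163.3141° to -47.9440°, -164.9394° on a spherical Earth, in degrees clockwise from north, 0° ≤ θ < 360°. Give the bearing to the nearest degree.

Δλ = -164.9394 − 163.3141 = -328.2535°; wrapped into (−180°, 180°]: 31.7465°.
θ = atan2( sin Δλ · cos φ₂ , cos φ₁ · sin φ₂ − sin φ₁ · cos φ₂ · cos Δλ )
  = atan2(0.35245, -0.32013) = 132.249° → normalised to [0°, 360°): 132.249°.

132°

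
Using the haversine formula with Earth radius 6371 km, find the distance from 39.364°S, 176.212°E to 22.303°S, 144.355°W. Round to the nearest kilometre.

4172 km

Δλ = -144.355 − 176.212 = -320.567°; wrapped into (−180°, 180°]: 39.433°.
Δφ = -22.303 − -39.364 = 17.061°.
a = sin²(Δφ/2) + cos φ₁ · cos φ₂ · sin²(Δλ/2) = 0.103415.
c = 2·atan2(√a, √(1−a)) = 0.65480 rad → d = 6371·c ≈ 4171.74 km.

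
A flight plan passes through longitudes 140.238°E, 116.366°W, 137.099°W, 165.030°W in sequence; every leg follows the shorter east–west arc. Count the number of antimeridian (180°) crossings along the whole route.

Leg 1: +140.238° → -116.366°, shortest Δλ = 103.396° (east) — crosses 180°.
Leg 2: -116.366° → -137.099°, shortest Δλ = -20.733° (west) — does not cross 180°.
Leg 3: -137.099° → -165.030°, shortest Δλ = -27.931° (west) — does not cross 180°.
Total crossings: 1.

1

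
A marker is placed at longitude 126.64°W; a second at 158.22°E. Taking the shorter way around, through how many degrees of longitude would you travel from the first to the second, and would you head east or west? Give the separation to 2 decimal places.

Raw difference: 158.22 − -126.64 = 284.86°.
Normalise into (−180°, 180°]: 284.86° − 360° = -75.14°.
Negative ⇒ the second point lies to the west; separation 75.14°.

75.14° west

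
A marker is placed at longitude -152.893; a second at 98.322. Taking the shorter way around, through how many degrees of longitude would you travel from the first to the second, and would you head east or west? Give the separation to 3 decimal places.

Raw difference: 98.322 − -152.893 = 251.215°.
Normalise into (−180°, 180°]: 251.215° − 360° = -108.785°.
Negative ⇒ the second point lies to the west; separation 108.785°.

108.785° west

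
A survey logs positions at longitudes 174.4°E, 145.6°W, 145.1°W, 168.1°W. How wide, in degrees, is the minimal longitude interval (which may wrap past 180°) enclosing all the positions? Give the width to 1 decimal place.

40.5°

Sort the longitudes: -168.1°, -145.6°, -145.1°, +174.4°.
Eastward gaps between consecutive values (wrapping around): 22.5°, 0.5°, 319.5°, 17.5°.
Largest gap = 319.5° ⇒ minimal covering band is its complement: 360° − 319.5° = 40.5°.
Band runs from +174.4° eastward to -145.1°, crossing the antimeridian.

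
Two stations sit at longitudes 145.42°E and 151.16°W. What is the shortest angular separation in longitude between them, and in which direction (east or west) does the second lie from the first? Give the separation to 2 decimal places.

63.42° east

Raw difference: -151.16 − 145.42 = -296.58°.
Normalise into (−180°, 180°]: -296.58° + 360° = 63.42°.
Positive ⇒ the second point lies to the east; separation 63.42°.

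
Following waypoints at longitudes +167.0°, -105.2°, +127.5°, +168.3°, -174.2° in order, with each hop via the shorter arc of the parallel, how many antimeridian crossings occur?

Leg 1: +167.0° → -105.2°, shortest Δλ = 87.8° (east) — crosses 180°.
Leg 2: -105.2° → +127.5°, shortest Δλ = -127.3° (west) — crosses 180°.
Leg 3: +127.5° → +168.3°, shortest Δλ = 40.8° (east) — does not cross 180°.
Leg 4: +168.3° → -174.2°, shortest Δλ = 17.5° (east) — crosses 180°.
Total crossings: 3.

3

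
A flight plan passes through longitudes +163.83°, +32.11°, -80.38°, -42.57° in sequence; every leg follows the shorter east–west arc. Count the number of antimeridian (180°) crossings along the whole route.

Leg 1: +163.83° → +32.11°, shortest Δλ = -131.72° (west) — does not cross 180°.
Leg 2: +32.11° → -80.38°, shortest Δλ = -112.49° (west) — does not cross 180°.
Leg 3: -80.38° → -42.57°, shortest Δλ = 37.81° (east) — does not cross 180°.
Total crossings: 0.

0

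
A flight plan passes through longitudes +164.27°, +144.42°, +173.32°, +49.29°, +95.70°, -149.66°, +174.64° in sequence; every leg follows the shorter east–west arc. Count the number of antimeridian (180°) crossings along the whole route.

Leg 1: +164.27° → +144.42°, shortest Δλ = -19.85° (west) — does not cross 180°.
Leg 2: +144.42° → +173.32°, shortest Δλ = 28.9° (east) — does not cross 180°.
Leg 3: +173.32° → +49.29°, shortest Δλ = -124.03° (west) — does not cross 180°.
Leg 4: +49.29° → +95.70°, shortest Δλ = 46.41° (east) — does not cross 180°.
Leg 5: +95.70° → -149.66°, shortest Δλ = 114.64° (east) — crosses 180°.
Leg 6: -149.66° → +174.64°, shortest Δλ = -35.7° (west) — crosses 180°.
Total crossings: 2.

2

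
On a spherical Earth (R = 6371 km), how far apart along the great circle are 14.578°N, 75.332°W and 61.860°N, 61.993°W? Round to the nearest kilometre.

5363 km

Δλ = -61.993 − -75.332 = 13.339°.
Δφ = 61.860 − 14.578 = 47.282°.
a = sin²(Δφ/2) + cos φ₁ · cos φ₂ · sin²(Δλ/2) = 0.166962.
c = 2·atan2(√a, √(1−a)) = 0.84186 rad → d = 6371·c ≈ 5363.49 km.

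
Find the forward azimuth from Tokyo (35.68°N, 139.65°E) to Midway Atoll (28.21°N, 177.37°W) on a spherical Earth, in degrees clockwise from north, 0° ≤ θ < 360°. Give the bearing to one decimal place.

89.2°

Δλ = -177.37 − 139.65 = -317.02°; wrapped into (−180°, 180°]: 42.98°.
θ = atan2( sin Δλ · cos φ₂ , cos φ₁ · sin φ₂ − sin φ₁ · cos φ₂ · cos Δλ )
  = atan2(0.60077, 0.00795) = 89.242° → normalised to [0°, 360°): 89.242°.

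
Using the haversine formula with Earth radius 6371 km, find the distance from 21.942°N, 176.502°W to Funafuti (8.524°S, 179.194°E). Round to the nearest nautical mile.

Δλ = 179.194 − -176.502 = 355.696°; wrapped into (−180°, 180°]: -4.304°.
Δφ = -8.524 − 21.942 = -30.466°.
a = sin²(Δφ/2) + cos φ₁ · cos φ₂ · sin²(Δλ/2) = 0.070328.
c = 2·atan2(√a, √(1−a)) = 0.53681 rad → d = 6371·c ≈ 3420.03 km ≈ 1846.67 nmi.

1847 nmi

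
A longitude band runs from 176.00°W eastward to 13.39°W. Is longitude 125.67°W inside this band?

Yes

Band width going east from -176.00° to -13.39°: ((-13.39 − -176.00) mod 360) = 162.61°.
Offset of -125.67° east of the west edge: ((-125.67 − -176.00) mod 360) = 50.33°.
50.33° ≤ 162.61° ⇒ inside.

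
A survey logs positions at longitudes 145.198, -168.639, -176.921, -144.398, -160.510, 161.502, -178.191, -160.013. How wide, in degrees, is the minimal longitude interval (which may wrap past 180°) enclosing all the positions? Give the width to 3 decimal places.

Sort the longitudes: -178.191°, -176.921°, -168.639°, -160.510°, -160.013°, -144.398°, +145.198°, +161.502°.
Eastward gaps between consecutive values (wrapping around): 1.270°, 8.282°, 8.129°, 0.497°, 15.615°, 289.596°, 16.304°, 20.307°.
Largest gap = 289.596° ⇒ minimal covering band is its complement: 360° − 289.596° = 70.404°.
Band runs from +145.198° eastward to -144.398°, crossing the antimeridian.

70.404°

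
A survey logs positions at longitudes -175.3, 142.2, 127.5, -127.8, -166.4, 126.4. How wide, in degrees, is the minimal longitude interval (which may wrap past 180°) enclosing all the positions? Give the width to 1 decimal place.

Sort the longitudes: -175.3°, -166.4°, -127.8°, +126.4°, +127.5°, +142.2°.
Eastward gaps between consecutive values (wrapping around): 8.9°, 38.6°, 254.2°, 1.1°, 14.7°, 42.5°.
Largest gap = 254.2° ⇒ minimal covering band is its complement: 360° − 254.2° = 105.8°.
Band runs from +126.4° eastward to -127.8°, crossing the antimeridian.

105.8°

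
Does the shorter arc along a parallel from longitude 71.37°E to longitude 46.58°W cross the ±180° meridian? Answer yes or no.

No

Signed shortest Δλ = ((-46.58 − 71.37 + 180) mod 360) − 180 = -117.95°.
Going west by 117.95° from +71.37° reaches -46.58° without touching 180°.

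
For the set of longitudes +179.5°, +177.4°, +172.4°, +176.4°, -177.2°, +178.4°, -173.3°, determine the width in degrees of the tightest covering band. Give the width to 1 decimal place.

14.3°

Sort the longitudes: -177.2°, -173.3°, +172.4°, +176.4°, +177.4°, +178.4°, +179.5°.
Eastward gaps between consecutive values (wrapping around): 3.9°, 345.7°, 4.0°, 1.0°, 1.0°, 1.1°, 3.3°.
Largest gap = 345.7° ⇒ minimal covering band is its complement: 360° − 345.7° = 14.3°.
Band runs from +172.4° eastward to -173.3°, crossing the antimeridian.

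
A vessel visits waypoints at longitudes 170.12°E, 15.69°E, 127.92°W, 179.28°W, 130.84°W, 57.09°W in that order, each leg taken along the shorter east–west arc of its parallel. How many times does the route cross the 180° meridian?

Leg 1: +170.12° → +15.69°, shortest Δλ = -154.43° (west) — does not cross 180°.
Leg 2: +15.69° → -127.92°, shortest Δλ = -143.61° (west) — does not cross 180°.
Leg 3: -127.92° → -179.28°, shortest Δλ = -51.36° (west) — does not cross 180°.
Leg 4: -179.28° → -130.84°, shortest Δλ = 48.44° (east) — does not cross 180°.
Leg 5: -130.84° → -57.09°, shortest Δλ = 73.75° (east) — does not cross 180°.
Total crossings: 0.

0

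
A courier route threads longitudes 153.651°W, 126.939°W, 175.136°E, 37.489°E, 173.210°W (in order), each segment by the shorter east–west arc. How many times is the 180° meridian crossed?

2

Leg 1: -153.651° → -126.939°, shortest Δλ = 26.712° (east) — does not cross 180°.
Leg 2: -126.939° → +175.136°, shortest Δλ = -57.925° (west) — crosses 180°.
Leg 3: +175.136° → +37.489°, shortest Δλ = -137.647° (west) — does not cross 180°.
Leg 4: +37.489° → -173.210°, shortest Δλ = 149.301° (east) — crosses 180°.
Total crossings: 2.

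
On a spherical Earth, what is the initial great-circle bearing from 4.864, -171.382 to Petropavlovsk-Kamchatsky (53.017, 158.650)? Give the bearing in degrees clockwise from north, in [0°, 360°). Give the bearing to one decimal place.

338.2°

Δλ = 158.650 − -171.382 = 330.032°; wrapped into (−180°, 180°]: -29.968°.
θ = atan2( sin Δλ · cos φ₂ , cos φ₁ · sin φ₂ − sin φ₁ · cos φ₂ · cos Δλ )
  = atan2(-0.30050, 0.75175) = -21.788° → normalised to [0°, 360°): 338.212°.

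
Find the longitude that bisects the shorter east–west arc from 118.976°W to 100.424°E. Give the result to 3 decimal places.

Signed shortest Δλ from -118.976° to +100.424° is -140.600°.
Midpoint longitude = -118.976° + (-140.600°)/2 = -118.976° − 70.300° = -189.276°.
Normalise into (−180°, 180°]: +170.724°.
(The naïve average (-118.976 + +100.424)/2 = -9.276° is on the wrong side of the globe.)

170.724°E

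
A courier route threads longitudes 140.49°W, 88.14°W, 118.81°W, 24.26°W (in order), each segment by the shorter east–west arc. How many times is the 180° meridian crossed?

Leg 1: -140.49° → -88.14°, shortest Δλ = 52.35° (east) — does not cross 180°.
Leg 2: -88.14° → -118.81°, shortest Δλ = -30.67° (west) — does not cross 180°.
Leg 3: -118.81° → -24.26°, shortest Δλ = 94.55° (east) — does not cross 180°.
Total crossings: 0.

0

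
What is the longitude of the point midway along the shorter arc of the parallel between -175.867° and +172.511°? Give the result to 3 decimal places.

Signed shortest Δλ from -175.867° to +172.511° is -11.622°.
Midpoint longitude = -175.867° + (-11.622°)/2 = -175.867° − 5.811° = -181.678°.
Normalise into (−180°, 180°]: +178.322°.
(The naïve average (-175.867 + +172.511)/2 = -1.678° is on the wrong side of the globe.)

+178.322°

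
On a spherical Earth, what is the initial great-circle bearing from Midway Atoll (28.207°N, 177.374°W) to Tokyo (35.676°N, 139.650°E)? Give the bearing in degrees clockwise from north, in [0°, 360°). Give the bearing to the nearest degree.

293°

Δλ = 139.650 − -177.374 = 317.024°; wrapped into (−180°, 180°]: -42.976°.
θ = atan2( sin Δλ · cos φ₂ , cos φ₁ · sin φ₂ − sin φ₁ · cos φ₂ · cos Δλ )
  = atan2(-0.55376, 0.23303) = -67.178° → normalised to [0°, 360°): 292.822°.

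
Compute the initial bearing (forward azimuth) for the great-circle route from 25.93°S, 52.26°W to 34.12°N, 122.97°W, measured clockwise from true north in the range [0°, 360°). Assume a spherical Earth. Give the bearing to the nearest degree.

Δλ = -122.97 − -52.26 = -70.71°.
θ = atan2( sin Δλ · cos φ₂ , cos φ₁ · sin φ₂ − sin φ₁ · cos φ₂ · cos Δλ )
  = atan2(-0.78139, 0.62405) = -51.388° → normalised to [0°, 360°): 308.612°.

309°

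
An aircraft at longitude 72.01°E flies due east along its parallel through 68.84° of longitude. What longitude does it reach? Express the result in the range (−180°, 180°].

Start at +72.01°; shift +68.84° → +140.85°.
+140.85° already lies in (−180°, 180°].

140.85°E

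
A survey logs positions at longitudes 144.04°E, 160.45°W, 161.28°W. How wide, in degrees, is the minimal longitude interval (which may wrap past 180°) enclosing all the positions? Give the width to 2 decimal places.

Sort the longitudes: -161.28°, -160.45°, +144.04°.
Eastward gaps between consecutive values (wrapping around): 0.83°, 304.49°, 54.68°.
Largest gap = 304.49° ⇒ minimal covering band is its complement: 360° − 304.49° = 55.51°.
Band runs from +144.04° eastward to -160.45°, crossing the antimeridian.

55.51°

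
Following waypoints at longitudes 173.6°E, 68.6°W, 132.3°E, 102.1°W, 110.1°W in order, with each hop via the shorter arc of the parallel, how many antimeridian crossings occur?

3

Leg 1: +173.6° → -68.6°, shortest Δλ = 117.8° (east) — crosses 180°.
Leg 2: -68.6° → +132.3°, shortest Δλ = -159.1° (west) — crosses 180°.
Leg 3: +132.3° → -102.1°, shortest Δλ = 125.6° (east) — crosses 180°.
Leg 4: -102.1° → -110.1°, shortest Δλ = -8.0° (west) — does not cross 180°.
Total crossings: 3.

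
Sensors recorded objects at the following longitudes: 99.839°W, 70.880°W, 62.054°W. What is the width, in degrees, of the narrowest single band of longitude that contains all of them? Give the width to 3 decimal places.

Sort the longitudes: -99.839°, -70.880°, -62.054°.
Eastward gaps between consecutive values (wrapping around): 28.959°, 8.826°, 322.215°.
Largest gap = 322.215° ⇒ minimal covering band is its complement: 360° − 322.215° = 37.785°.
Band runs from -99.839° eastward to -62.054°.

37.785°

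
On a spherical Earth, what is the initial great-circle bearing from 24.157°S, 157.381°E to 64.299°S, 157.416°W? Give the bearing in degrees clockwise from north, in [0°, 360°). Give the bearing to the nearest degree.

156°

Δλ = -157.416 − 157.381 = -314.797°; wrapped into (−180°, 180°]: 45.203°.
θ = atan2( sin Δλ · cos φ₂ , cos φ₁ · sin φ₂ − sin φ₁ · cos φ₂ · cos Δλ )
  = atan2(0.30774, -0.69711) = 156.181° → normalised to [0°, 360°): 156.181°.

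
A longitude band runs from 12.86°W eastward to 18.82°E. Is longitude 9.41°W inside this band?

Band width going east from -12.86° to +18.82°: ((18.82 − -12.86) mod 360) = 31.68°.
Offset of -9.41° east of the west edge: ((-9.41 − -12.86) mod 360) = 3.45°.
3.45° ≤ 31.68° ⇒ inside.

Yes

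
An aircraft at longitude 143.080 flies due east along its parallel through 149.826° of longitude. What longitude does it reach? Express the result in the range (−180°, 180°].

Start at +143.080°; shift +149.826° → +292.906°.
+292.906° lies outside (−180°, 180°]; subtract 360° → -67.094°.

-67.094°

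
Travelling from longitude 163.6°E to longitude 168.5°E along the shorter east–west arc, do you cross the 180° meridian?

No

Signed shortest Δλ = ((168.5 − 163.6 + 180) mod 360) − 180 = 4.9°.
Going east by 4.9° from +163.6° reaches +168.5° without touching 180°.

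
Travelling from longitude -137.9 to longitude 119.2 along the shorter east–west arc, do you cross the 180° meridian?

Naïve |119.2 − -137.9| = 257.1° > 180°, so the shorter arc goes the other way round — across 180°.
Signed shortest Δλ = ((119.2 − -137.9 + 180) mod 360) − 180 = -102.9°.
Going west by 102.9° from -137.9° passes through 180° before reaching +119.2°.

Yes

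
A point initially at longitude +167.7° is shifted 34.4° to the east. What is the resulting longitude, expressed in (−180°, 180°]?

Start at +167.7°; shift +34.4° → +202.1°.
+202.1° lies outside (−180°, 180°]; subtract 360° → -157.9°.

-157.9°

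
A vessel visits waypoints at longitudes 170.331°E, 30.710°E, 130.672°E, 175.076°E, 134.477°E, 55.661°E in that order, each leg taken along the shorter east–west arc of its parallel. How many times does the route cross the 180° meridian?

Leg 1: +170.331° → +30.710°, shortest Δλ = -139.621° (west) — does not cross 180°.
Leg 2: +30.710° → +130.672°, shortest Δλ = 99.962° (east) — does not cross 180°.
Leg 3: +130.672° → +175.076°, shortest Δλ = 44.404° (east) — does not cross 180°.
Leg 4: +175.076° → +134.477°, shortest Δλ = -40.599° (west) — does not cross 180°.
Leg 5: +134.477° → +55.661°, shortest Δλ = -78.816° (west) — does not cross 180°.
Total crossings: 0.

0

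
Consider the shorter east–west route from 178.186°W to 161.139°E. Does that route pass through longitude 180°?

Naïve |161.139 − -178.186| = 339.325° > 180°, so the shorter arc goes the other way round — across 180°.
Signed shortest Δλ = ((161.139 − -178.186 + 180) mod 360) − 180 = -20.675°.
Going west by 20.675° from -178.186° passes through 180° before reaching +161.139°.

Yes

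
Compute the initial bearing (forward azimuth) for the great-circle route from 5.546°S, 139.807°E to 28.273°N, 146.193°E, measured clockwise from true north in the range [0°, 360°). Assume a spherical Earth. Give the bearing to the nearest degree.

Δλ = 146.193 − 139.807 = 6.386°.
θ = atan2( sin Δλ · cos φ₂ , cos φ₁ · sin φ₂ − sin φ₁ · cos φ₂ · cos Δλ )
  = atan2(0.09796, 0.55604) = 9.991° → normalised to [0°, 360°): 9.991°.

10°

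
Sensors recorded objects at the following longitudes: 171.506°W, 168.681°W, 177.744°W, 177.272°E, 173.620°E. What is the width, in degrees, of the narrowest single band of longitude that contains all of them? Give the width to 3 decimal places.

17.699°

Sort the longitudes: -177.744°, -171.506°, -168.681°, +173.620°, +177.272°.
Eastward gaps between consecutive values (wrapping around): 6.238°, 2.825°, 342.301°, 3.652°, 4.984°.
Largest gap = 342.301° ⇒ minimal covering band is its complement: 360° − 342.301° = 17.699°.
Band runs from +173.620° eastward to -168.681°, crossing the antimeridian.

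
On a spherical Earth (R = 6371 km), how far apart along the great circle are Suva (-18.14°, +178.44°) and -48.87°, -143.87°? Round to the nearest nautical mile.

Δλ = -143.87 − 178.44 = -322.31°; wrapped into (−180°, 180°]: 37.69°.
Δφ = -48.87 − -18.14 = -30.73°.
a = sin²(Δφ/2) + cos φ₁ · cos φ₂ · sin²(Δλ/2) = 0.135425.
c = 2·atan2(√a, √(1−a)) = 0.75372 rad → d = 6371·c ≈ 4801.93 km ≈ 2592.84 nmi.

2593 nmi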